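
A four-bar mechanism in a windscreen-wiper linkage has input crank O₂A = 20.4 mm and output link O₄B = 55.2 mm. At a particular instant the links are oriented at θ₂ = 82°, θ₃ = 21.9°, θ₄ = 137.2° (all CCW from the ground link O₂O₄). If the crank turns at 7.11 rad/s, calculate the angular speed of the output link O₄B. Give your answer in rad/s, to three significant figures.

ω₂ = 7.11 rad/s
Differentiating the loop-closure r₂e^{iθ₂}+r₃e^{iθ₃}=r₁+r₄e^{iθ₄} gives r₂ω₂e^{iθ₂}+r₃ω₃e^{iθ₃}=r₄ω₄e^{iθ₄}.
Eliminating the other unknown: ω₄ = r₂ω₂ sin(θ₂−θ₃) / [r₄ sin(θ₄−θ₃)].
Numerator sine = +0.86690; denominator sine = +0.90408.
Result = 0.0204·7.11·(+0.86690) / (0.0552·(+0.90408)) = +2.5195 rad/s; magnitude 2.5195 rad/s.

2.52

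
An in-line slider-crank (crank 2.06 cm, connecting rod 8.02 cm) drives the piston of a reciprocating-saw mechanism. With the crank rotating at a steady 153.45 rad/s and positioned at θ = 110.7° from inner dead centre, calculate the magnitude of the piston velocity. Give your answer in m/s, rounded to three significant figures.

2.68

ω = 153.4 rad/s
For an in-line slider-crank, x = r cosθ + √(L² − r² sin²θ), so v = −rω sinθ·[1 + r cosθ/√(L² − r² sin²θ)].
With r = 0.0206 m, L = 0.0802 m, θ = 110.7°: √(L² − r² sin²θ) = 0.077851 m.
v = −0.0206·153.4·0.93544·[1 + 0.0206·-0.35347/0.077851] = -2.6804 m/s.
|v| = 2.6804 m/s.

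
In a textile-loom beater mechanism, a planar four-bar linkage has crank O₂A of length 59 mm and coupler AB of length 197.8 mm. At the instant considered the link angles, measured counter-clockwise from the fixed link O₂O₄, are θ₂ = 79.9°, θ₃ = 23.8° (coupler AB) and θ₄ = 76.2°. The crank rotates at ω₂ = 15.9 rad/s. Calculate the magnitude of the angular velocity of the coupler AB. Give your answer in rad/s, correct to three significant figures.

0.386

ω₂ = 15.9 rad/s
Differentiating the loop-closure r₂e^{iθ₂}+r₃e^{iθ₃}=r₁+r₄e^{iθ₄} gives r₂ω₂e^{iθ₂}+r₃ω₃e^{iθ₃}=r₄ω₄e^{iθ₄}.
Eliminating the other unknown: ω₃ = r₂ω₂ sin(θ₄−θ₂) / [r₃ sin(θ₃−θ₄)].
Numerator sine = -0.06453; denominator sine = -0.79229.
Result = 0.059·15.9·(-0.06453) / (0.1978·(-0.79229)) = +0.38629 rad/s; magnitude 0.38629 rad/s.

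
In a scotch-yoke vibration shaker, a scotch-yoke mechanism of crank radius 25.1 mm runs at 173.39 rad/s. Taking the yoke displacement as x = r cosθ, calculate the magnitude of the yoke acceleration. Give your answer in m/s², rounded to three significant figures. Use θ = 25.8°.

ω = 173.4 rad/s
x = r cosθ ⇒ ẍ = −rω² cosθ (ω constant).
|a| = rω²|cosθ| = 0.0251·(173.4)²·|cos 25.8°| = 679.39 m/s².

679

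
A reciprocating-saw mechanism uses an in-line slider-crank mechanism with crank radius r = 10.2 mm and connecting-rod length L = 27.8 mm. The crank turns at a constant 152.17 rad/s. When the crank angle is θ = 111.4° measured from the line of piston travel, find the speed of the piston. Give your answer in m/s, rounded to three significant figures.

1.24

ω = 152.2 rad/s
For an in-line slider-crank, x = r cosθ + √(L² − r² sin²θ), so v = −rω sinθ·[1 + r cosθ/√(L² − r² sin²θ)].
With r = 0.0102 m, L = 0.0278 m, θ = 111.4°: √(L² − r² sin²θ) = 0.026128 m.
v = −0.0102·152.2·0.93106·[1 + 0.0102·-0.36488/0.026128] = -1.2393 m/s.
|v| = 1.2393 m/s.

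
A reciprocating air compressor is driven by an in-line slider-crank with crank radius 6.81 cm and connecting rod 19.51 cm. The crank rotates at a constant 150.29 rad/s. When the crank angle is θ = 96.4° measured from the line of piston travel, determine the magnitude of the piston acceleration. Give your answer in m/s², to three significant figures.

ω = 150.3 rad/s
x(θ) = r cosθ + √(L² − r² sin²θ); with ω constant, a = ω²·d²x/dθ².
d²x/dθ² = −r cosθ − r²(cos2θ)/√u − r⁴ sin²2θ/(4u^{3/2}),  u = L² − r² sin²θ = 0.033484 m².
Substituting r = 0.0681 m, L = 0.1951 m, θ = 96.4°: d²x/dθ² = +0.032262 m.
a = ω²·d²x/dθ² = (150.3)²·(+0.032262) = +728.71 m/s²;  |a| = 728.71 m/s².

729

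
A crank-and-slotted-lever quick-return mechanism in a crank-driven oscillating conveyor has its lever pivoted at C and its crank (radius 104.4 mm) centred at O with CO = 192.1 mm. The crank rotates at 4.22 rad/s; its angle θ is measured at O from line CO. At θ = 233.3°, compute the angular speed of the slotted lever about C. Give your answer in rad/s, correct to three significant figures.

ω = 4.22 rad/s
Crank pin A relative to C: A = (d + r cosθ, r sinθ); lever angle φ = atan2(r sinθ, d + r cosθ).
Differentiating tanφ: φ̇ = rω(d cosθ + r)/(d² + r² + 2dr cosθ).
d² + r² + 2dr cosθ = |CA|² = 0.0238307 m²;  d cosθ + r = -0.010404 m.
|ω_lever| = |0.1044·4.22·-0.010404| / 0.0238307 = 0.19234 rad/s.

0.192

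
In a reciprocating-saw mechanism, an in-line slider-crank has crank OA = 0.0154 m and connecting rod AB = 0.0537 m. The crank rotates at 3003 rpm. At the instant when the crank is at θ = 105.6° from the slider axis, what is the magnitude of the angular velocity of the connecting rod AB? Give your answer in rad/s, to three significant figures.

25.2

ω = 314.5 rad/s (converted from 3003 rpm).
The rod makes angle φ with the slider axis where L sinφ = r sinθ; differentiating, L cosφ·φ̇ = r ω cosθ.
L cosφ = √(L² − r² sin²θ) = 0.051611 m.
|ω_rod| = r ω |cosθ| / √(L² − r² sin²θ) = 0.0154·314.5·0.26892/0.051611 = 25.234 rad/s.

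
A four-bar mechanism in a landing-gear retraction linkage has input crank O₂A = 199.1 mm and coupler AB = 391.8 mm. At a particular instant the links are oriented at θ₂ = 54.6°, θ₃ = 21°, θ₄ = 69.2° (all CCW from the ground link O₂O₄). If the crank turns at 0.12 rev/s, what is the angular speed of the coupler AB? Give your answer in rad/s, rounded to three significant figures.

ω₂ = 0.754 rad/s (from 0.12 rev/s).
Differentiating the loop-closure r₂e^{iθ₂}+r₃e^{iθ₃}=r₁+r₄e^{iθ₄} gives r₂ω₂e^{iθ₂}+r₃ω₃e^{iθ₃}=r₄ω₄e^{iθ₄}.
Eliminating the other unknown: ω₃ = r₂ω₂ sin(θ₄−θ₂) / [r₃ sin(θ₃−θ₄)].
Numerator sine = +0.25207; denominator sine = -0.74548.
Result = 0.1991·0.754·(+0.25207) / (0.3918·(-0.74548)) = -0.12956 rad/s; magnitude 0.12956 rad/s.

0.130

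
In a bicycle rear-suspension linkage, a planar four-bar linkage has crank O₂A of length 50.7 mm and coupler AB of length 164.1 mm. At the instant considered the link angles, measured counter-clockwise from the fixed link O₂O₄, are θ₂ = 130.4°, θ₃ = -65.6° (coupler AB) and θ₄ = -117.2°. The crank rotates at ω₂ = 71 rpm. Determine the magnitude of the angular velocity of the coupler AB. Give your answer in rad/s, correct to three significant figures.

ω₂ = 7.435 rad/s (from 71 rpm).
Differentiating the loop-closure r₂e^{iθ₂}+r₃e^{iθ₃}=r₁+r₄e^{iθ₄} gives r₂ω₂e^{iθ₂}+r₃ω₃e^{iθ₃}=r₄ω₄e^{iθ₄}.
Eliminating the other unknown: ω₃ = r₂ω₂ sin(θ₄−θ₂) / [r₃ sin(θ₃−θ₄)].
Numerator sine = +0.92455; denominator sine = +0.78369.
Result = 0.0507·7.435·(+0.92455) / (0.1641·(+0.78369)) = +2.71 rad/s; magnitude 2.71 rad/s.

2.71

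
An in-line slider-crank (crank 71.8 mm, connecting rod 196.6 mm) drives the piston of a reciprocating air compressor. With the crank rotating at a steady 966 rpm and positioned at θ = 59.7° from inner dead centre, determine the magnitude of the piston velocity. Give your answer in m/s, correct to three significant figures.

ω = 2π·966/60 = 101.2 rad/s
For an in-line slider-crank, x = r cosθ + √(L² − r² sin²θ), so v = −rω sinθ·[1 + r cosθ/√(L² − r² sin²θ)].
With r = 0.0718 m, L = 0.1966 m, θ = 59.7°: √(L² − r² sin²θ) = 0.18657 m.
v = −0.0718·101.2·0.86340·[1 + 0.0718·0.50453/0.18657] = -7.4887 m/s.
|v| = 7.4887 m/s.

7.49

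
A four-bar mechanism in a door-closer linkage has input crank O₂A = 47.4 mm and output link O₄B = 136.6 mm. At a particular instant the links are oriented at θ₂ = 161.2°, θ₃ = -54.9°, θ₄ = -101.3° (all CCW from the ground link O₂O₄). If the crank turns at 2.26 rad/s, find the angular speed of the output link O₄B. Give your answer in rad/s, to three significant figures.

ω₂ = 2.26 rad/s
Differentiating the loop-closure r₂e^{iθ₂}+r₃e^{iθ₃}=r₁+r₄e^{iθ₄} gives r₂ω₂e^{iθ₂}+r₃ω₃e^{iθ₃}=r₄ω₄e^{iθ₄}.
Eliminating the other unknown: ω₄ = r₂ω₂ sin(θ₂−θ₃) / [r₄ sin(θ₄−θ₃)].
Numerator sine = -0.58920; denominator sine = -0.72417.
Result = 0.0474·2.26·(-0.58920) / (0.1366·(-0.72417)) = +0.63805 rad/s; magnitude 0.63805 rad/s.

0.638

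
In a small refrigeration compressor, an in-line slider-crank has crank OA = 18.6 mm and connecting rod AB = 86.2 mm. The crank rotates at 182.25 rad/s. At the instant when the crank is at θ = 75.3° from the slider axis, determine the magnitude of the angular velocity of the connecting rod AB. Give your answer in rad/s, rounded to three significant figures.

10.2

ω = 182.2 rad/s
The rod makes angle φ with the slider axis where L sinφ = r sinθ; differentiating, L cosφ·φ̇ = r ω cosθ.
L cosφ = √(L² − r² sin²θ) = 0.084302 m.
|ω_rod| = r ω |cosθ| / √(L² − r² sin²θ) = 0.0186·182.2·0.25376/0.084302 = 10.204 rad/s.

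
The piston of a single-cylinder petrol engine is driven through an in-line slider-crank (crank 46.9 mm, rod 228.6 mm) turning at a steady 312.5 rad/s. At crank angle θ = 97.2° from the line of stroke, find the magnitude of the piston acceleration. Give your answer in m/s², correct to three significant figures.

1500

ω = 312.5 rad/s
x(θ) = r cosθ + √(L² − r² sin²θ); with ω constant, a = ω²·d²x/dθ².
d²x/dθ² = −r cosθ − r²(cos2θ)/√u − r⁴ sin²2θ/(4u^{3/2}),  u = L² − r² sin²θ = 0.0500929 m².
Substituting r = 0.0469 m, L = 0.2286 m, θ = 97.2°: d²x/dθ² = +0.015391 m.
a = ω²·d²x/dθ² = (312.5)²·(+0.015391) = +1503 m/s²;  |a| = 1503 m/s².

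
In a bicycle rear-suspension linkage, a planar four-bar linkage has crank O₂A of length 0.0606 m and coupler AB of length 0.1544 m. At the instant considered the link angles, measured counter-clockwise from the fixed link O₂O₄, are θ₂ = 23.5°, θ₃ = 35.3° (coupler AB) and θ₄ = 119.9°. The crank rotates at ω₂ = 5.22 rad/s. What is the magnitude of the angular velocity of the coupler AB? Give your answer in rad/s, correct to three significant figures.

ω₂ = 5.22 rad/s
Differentiating the loop-closure r₂e^{iθ₂}+r₃e^{iθ₃}=r₁+r₄e^{iθ₄} gives r₂ω₂e^{iθ₂}+r₃ω₃e^{iθ₃}=r₄ω₄e^{iθ₄}.
Eliminating the other unknown: ω₃ = r₂ω₂ sin(θ₄−θ₂) / [r₃ sin(θ₃−θ₄)].
Numerator sine = +0.99377; denominator sine = -0.99556.
Result = 0.0606·5.22·(+0.99377) / (0.1544·(-0.99556)) = -2.0451 rad/s; magnitude 2.0451 rad/s.

2.05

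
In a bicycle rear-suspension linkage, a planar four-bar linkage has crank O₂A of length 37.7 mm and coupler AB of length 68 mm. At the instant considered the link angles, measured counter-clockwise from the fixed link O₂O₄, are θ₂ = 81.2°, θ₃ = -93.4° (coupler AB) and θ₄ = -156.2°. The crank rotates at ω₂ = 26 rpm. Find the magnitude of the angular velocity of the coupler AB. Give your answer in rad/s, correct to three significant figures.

ω₂ = 2.723 rad/s (from 26 rpm).
Differentiating the loop-closure r₂e^{iθ₂}+r₃e^{iθ₃}=r₁+r₄e^{iθ₄} gives r₂ω₂e^{iθ₂}+r₃ω₃e^{iθ₃}=r₄ω₄e^{iθ₄}.
Eliminating the other unknown: ω₃ = r₂ω₂ sin(θ₄−θ₂) / [r₃ sin(θ₃−θ₄)].
Numerator sine = +0.84245; denominator sine = +0.88942.
Result = 0.0377·2.723·(+0.84245) / (0.068·(+0.88942)) = +1.4298 rad/s; magnitude 1.4298 rad/s.

1.43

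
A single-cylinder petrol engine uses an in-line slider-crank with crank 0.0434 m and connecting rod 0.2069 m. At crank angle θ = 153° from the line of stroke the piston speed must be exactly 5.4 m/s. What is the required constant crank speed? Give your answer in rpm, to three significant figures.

3220

For an in-line slider-crank, |v_piston| = rω|sinθ|·[1 + r cosθ/√(L² − r² sin²θ)].
With r = 0.0434 m, L = 0.2069 m, θ = 153°: the bracketed kinematic factor |dx/dθ| = 0.016004 m.
ω = v/|dx/dθ| = 5.4/0.016004 = 337.42 rad/s.
N = 60ω/(2π) = 3222.1 rpm.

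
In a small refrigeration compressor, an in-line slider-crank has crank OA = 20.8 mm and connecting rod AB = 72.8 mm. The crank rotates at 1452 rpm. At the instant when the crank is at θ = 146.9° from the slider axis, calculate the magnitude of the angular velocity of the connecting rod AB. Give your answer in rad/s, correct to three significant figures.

36.8

ω = 152.1 rad/s (converted from 1452 rpm).
The rod makes angle φ with the slider axis where L sinφ = r sinθ; differentiating, L cosφ·φ̇ = r ω cosθ.
L cosφ = √(L² − r² sin²θ) = 0.071908 m.
|ω_rod| = r ω |cosθ| / √(L² − r² sin²θ) = 0.0208·152.1·0.83772/0.071908 = 36.845 rad/s.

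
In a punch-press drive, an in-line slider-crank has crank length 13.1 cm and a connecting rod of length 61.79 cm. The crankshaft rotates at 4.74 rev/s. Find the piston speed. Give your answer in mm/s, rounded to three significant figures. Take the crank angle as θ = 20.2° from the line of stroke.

ω = 2π·4.74 = 29.78 rad/s
For an in-line slider-crank, x = r cosθ + √(L² − r² sin²θ), so v = −rω sinθ·[1 + r cosθ/√(L² − r² sin²θ)].
With r = 0.131 m, L = 0.6179 m, θ = 20.2°: √(L² − r² sin²θ) = 0.61624 m.
v = −0.131·29.78·0.34530·[1 + 0.131·0.93849/0.61624] = -1.6159 m/s.
|v| = 1.6159 m/s = 1615.9 mm/s.

1620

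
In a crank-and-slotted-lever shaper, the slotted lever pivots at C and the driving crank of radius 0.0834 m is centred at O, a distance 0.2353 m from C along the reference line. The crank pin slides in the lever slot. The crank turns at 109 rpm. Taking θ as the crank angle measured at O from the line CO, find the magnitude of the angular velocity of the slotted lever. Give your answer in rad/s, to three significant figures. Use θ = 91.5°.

1.20

ω = 11.41 rad/s (from 109 rpm).
Crank pin A relative to C: A = (d + r cosθ, r sinθ); lever angle φ = atan2(r sinθ, d + r cosθ).
Differentiating tanφ: φ̇ = rω(d cosθ + r)/(d² + r² + 2dr cosθ).
d² + r² + 2dr cosθ = |CA|² = 0.0612943 m²;  d cosθ + r = +0.077241 m.
|ω_lever| = |0.0834·11.41·+0.077241| / 0.0612943 = 1.1996 rad/s.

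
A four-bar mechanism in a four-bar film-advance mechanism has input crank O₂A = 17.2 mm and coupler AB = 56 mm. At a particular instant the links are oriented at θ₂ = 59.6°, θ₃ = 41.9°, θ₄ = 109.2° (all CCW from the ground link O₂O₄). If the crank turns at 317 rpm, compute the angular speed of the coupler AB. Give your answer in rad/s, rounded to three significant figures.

8.42

ω₂ = 33.2 rad/s (from 317 rpm).
Differentiating the loop-closure r₂e^{iθ₂}+r₃e^{iθ₃}=r₁+r₄e^{iθ₄} gives r₂ω₂e^{iθ₂}+r₃ω₃e^{iθ₃}=r₄ω₄e^{iθ₄}.
Eliminating the other unknown: ω₃ = r₂ω₂ sin(θ₄−θ₂) / [r₃ sin(θ₃−θ₄)].
Numerator sine = +0.76154; denominator sine = -0.92254.
Result = 0.0172·33.2·(+0.76154) / (0.056·(-0.92254)) = -8.4166 rad/s; magnitude 8.4166 rad/s.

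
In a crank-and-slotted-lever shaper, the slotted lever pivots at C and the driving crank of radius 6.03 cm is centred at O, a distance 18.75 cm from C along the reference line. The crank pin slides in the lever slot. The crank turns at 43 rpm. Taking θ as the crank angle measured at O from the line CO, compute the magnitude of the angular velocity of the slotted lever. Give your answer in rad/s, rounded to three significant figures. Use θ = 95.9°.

0.305

ω = 4.503 rad/s (from 43 rpm).
Crank pin A relative to C: A = (d + r cosθ, r sinθ); lever angle φ = atan2(r sinθ, d + r cosθ).
Differentiating tanφ: φ̇ = rω(d cosθ + r)/(d² + r² + 2dr cosθ).
d² + r² + 2dr cosθ = |CA|² = 0.0364679 m²;  d cosθ + r = +0.041026 m.
|ω_lever| = |0.0603·4.503·+0.041026| / 0.0364679 = 0.30547 rad/s.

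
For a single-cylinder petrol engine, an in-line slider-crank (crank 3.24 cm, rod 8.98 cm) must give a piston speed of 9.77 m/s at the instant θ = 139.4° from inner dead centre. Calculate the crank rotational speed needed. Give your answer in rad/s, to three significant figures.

645

For an in-line slider-crank, |v_piston| = rω|sinθ|·[1 + r cosθ/√(L² − r² sin²θ)].
With r = 0.0324 m, L = 0.0898 m, θ = 139.4°: the bracketed kinematic factor |dx/dθ| = 0.015143 m.
ω = v/|dx/dθ| = 9.77/0.015143 = 645.19 rad/s.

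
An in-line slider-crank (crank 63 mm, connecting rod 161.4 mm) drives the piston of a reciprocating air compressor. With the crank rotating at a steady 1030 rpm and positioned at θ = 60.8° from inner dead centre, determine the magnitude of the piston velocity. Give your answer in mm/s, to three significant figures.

7130

ω = 2π·1030/60 = 107.9 rad/s
For an in-line slider-crank, x = r cosθ + √(L² − r² sin²θ), so v = −rω sinθ·[1 + r cosθ/√(L² − r² sin²θ)].
With r = 0.063 m, L = 0.1614 m, θ = 60.8°: √(L² − r² sin²θ) = 0.15174 m.
v = −0.063·107.9·0.87292·[1 + 0.063·0.48786/0.15174] = -7.1332 m/s.
|v| = 7.1332 m/s = 7133.2 mm/s.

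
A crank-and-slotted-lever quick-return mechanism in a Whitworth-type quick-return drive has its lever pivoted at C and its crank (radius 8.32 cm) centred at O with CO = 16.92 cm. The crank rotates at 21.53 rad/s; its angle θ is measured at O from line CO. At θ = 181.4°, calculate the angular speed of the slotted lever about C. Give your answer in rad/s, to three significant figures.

20.8

ω = 21.53 rad/s
Crank pin A relative to C: A = (d + r cosθ, r sinθ); lever angle φ = atan2(r sinθ, d + r cosθ).
Differentiating tanφ: φ̇ = rω(d cosθ + r)/(d² + r² + 2dr cosθ).
d² + r² + 2dr cosθ = |CA|² = 0.0074044 m²;  d cosθ + r = -0.085949 m.
|ω_lever| = |0.0832·21.53·-0.085949| / 0.0074044 = 20.793 rad/s.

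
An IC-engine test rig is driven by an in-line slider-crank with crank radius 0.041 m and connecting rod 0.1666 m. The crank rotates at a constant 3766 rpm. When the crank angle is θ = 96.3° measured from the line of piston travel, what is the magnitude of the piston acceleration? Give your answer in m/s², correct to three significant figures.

2280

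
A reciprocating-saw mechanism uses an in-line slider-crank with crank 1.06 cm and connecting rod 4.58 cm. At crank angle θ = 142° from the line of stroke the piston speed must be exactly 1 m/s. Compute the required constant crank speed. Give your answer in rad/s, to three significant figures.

For an in-line slider-crank, |v_piston| = rω|sinθ|·[1 + r cosθ/√(L² − r² sin²θ)].
With r = 0.0106 m, L = 0.0458 m, θ = 142°: the bracketed kinematic factor |dx/dθ| = 0.0053235 m.
ω = v/|dx/dθ| = 1/0.0053235 = 187.84 rad/s.

188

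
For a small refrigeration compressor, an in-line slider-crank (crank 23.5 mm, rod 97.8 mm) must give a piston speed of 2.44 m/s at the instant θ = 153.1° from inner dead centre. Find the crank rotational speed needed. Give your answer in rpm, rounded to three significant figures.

2790

For an in-line slider-crank, |v_piston| = rω|sinθ|·[1 + r cosθ/√(L² − r² sin²θ)].
With r = 0.0235 m, L = 0.0978 m, θ = 153.1°: the bracketed kinematic factor |dx/dθ| = 0.0083403 m.
ω = v/|dx/dθ| = 2.44/0.0083403 = 292.56 rad/s.
N = 60ω/(2π) = 2793.7 rpm.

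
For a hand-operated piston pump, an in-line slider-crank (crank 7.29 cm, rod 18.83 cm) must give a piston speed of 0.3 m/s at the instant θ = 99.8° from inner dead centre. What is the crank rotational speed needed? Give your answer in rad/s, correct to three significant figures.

For an in-line slider-crank, |v_piston| = rω|sinθ|·[1 + r cosθ/√(L² − r² sin²θ)].
With r = 0.0729 m, L = 0.1883 m, θ = 99.8°: the bracketed kinematic factor |dx/dθ| = 0.066715 m.
ω = v/|dx/dθ| = 0.3/0.066715 = 4.4967 rad/s.

4.50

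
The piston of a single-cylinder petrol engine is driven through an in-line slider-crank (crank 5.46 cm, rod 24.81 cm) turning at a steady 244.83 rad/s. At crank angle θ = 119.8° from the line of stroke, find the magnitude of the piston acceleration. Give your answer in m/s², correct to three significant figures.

1990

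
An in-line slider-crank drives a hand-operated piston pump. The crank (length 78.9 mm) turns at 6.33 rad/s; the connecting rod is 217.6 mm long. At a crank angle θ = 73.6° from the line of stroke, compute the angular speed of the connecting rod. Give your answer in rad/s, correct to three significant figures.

0.691

ω = 6.33 rad/s
The rod makes angle φ with the slider axis where L sinφ = r sinθ; differentiating, L cosφ·φ̇ = r ω cosθ.
L cosφ = √(L² − r² sin²θ) = 0.20401 m.
|ω_rod| = r ω |cosθ| / √(L² − r² sin²θ) = 0.0789·6.33·0.28234/0.20401 = 0.69119 rad/s.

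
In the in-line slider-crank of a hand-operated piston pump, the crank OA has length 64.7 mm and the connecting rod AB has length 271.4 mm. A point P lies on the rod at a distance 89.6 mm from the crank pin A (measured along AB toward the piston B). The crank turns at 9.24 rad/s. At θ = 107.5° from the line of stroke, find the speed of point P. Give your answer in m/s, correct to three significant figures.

0.569

ω = 9.24 rad/s.  Crank-pin speed |V_A| = rω = 0.59783 m/s, perpendicular to OA.
Rod angle: sinφ = −(r/L) sinθ ⇒ φ = -13.142°; ω_rod = −rω cosθ/√(L²−r²sin²θ) = +0.6802 rad/s.
V_P = V_A + ω_rod × AP, with AP = 0.0896 m along the rod.
Components: V_Px = −rω sinθ − a·ω_rod·sinφ = -0.5563 m/s;  V_Py = rω cosθ + a·ω_rod·cosφ = -0.12042 m/s.
|V_P| = √(V_Px² + V_Py²) = 0.56919 m/s.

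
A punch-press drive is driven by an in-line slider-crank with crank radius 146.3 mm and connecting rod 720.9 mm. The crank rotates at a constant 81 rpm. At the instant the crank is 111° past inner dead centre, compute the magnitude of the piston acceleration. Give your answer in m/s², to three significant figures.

ω = 2π·81/60 = 8.482 rad/s
x(θ) = r cosθ + √(L² − r² sin²θ); with ω constant, a = ω²·d²x/dθ².
d²x/dθ² = −r cosθ − r²(cos2θ)/√u − r⁴ sin²2θ/(4u^{3/2}),  u = L² − r² sin²θ = 0.501042 m².
Substituting r = 0.1463 m, L = 0.7209 m, θ = 111°: d²x/dθ² = +0.074756 m.
a = ω²·d²x/dθ² = (8.482)²·(+0.074756) = +5.3786 m/s²;  |a| = 5.3786 m/s².

5.38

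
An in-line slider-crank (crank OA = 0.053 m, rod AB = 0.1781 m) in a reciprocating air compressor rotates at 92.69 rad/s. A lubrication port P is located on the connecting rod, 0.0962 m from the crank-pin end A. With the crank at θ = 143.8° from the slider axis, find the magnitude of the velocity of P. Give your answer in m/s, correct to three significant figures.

3.11

ω = 92.69 rad/s.  Crank-pin speed |V_A| = rω = 4.9126 m/s, perpendicular to OA.
Rod angle: sinφ = −(r/L) sinθ ⇒ φ = -10.123°; ω_rod = −rω cosθ/√(L²−r²sin²θ) = +22.611 rad/s.
V_P = V_A + ω_rod × AP, with AP = 0.0962 m along the rod.
Components: V_Px = −rω sinθ − a·ω_rod·sinφ = -2.5191 m/s;  V_Py = rω cosθ + a·ω_rod·cosφ = -1.823 m/s.
|V_P| = √(V_Px² + V_Py²) = 3.1095 m/s.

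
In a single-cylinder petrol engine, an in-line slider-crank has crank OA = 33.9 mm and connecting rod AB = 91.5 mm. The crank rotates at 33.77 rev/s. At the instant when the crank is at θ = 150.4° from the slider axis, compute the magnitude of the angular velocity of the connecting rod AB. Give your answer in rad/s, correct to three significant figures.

69.5

ω = 212.2 rad/s (converted from 33.77 rev/s).
The rod makes angle φ with the slider axis where L sinφ = r sinθ; differentiating, L cosφ·φ̇ = r ω cosθ.
L cosφ = √(L² − r² sin²θ) = 0.089955 m.
|ω_rod| = r ω |cosθ| / √(L² − r² sin²θ) = 0.0339·212.2·0.86949/0.089955 = 69.527 rad/s.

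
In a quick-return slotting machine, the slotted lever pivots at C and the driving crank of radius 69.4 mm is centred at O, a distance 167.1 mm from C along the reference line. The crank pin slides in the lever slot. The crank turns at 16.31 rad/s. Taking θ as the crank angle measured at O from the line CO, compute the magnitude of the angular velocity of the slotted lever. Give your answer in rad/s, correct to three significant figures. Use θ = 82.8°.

2.87

ω = 16.31 rad/s
Crank pin A relative to C: A = (d + r cosθ, r sinθ); lever angle φ = atan2(r sinθ, d + r cosθ).
Differentiating tanφ: φ̇ = rω(d cosθ + r)/(d² + r² + 2dr cosθ).
d² + r² + 2dr cosθ = |CA|² = 0.0356457 m²;  d cosθ + r = +0.090343 m.
|ω_lever| = |0.0694·16.31·+0.090343| / 0.0356457 = 2.8688 rad/s.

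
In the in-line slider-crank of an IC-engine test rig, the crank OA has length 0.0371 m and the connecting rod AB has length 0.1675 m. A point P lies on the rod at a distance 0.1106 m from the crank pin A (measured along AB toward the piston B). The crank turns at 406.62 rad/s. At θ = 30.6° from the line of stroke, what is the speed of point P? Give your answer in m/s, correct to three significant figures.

ω = 406.6 rad/s.  Crank-pin speed |V_A| = rω = 15.086 m/s, perpendicular to OA.
Rod angle: sinφ = −(r/L) sinθ ⇒ φ = -6.474°; ω_rod = −rω cosθ/√(L²−r²sin²θ) = -78.019 rad/s.
V_P = V_A + ω_rod × AP, with AP = 0.1106 m along the rod.
Components: V_Px = −rω sinθ − a·ω_rod·sinφ = -8.6521 m/s;  V_Py = rω cosθ + a·ω_rod·cosφ = +4.411 m/s.
|V_P| = √(V_Px² + V_Py²) = 9.7116 m/s.

9.71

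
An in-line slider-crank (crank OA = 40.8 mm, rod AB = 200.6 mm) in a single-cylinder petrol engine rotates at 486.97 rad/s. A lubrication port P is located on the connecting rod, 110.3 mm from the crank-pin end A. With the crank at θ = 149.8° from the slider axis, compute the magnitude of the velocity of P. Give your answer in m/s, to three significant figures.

11.9

ω = 487 rad/s.  Crank-pin speed |V_A| = rω = 19.868 m/s, perpendicular to OA.
Rod angle: sinφ = −(r/L) sinθ ⇒ φ = -5.872°; ω_rod = −rω cosθ/√(L²−r²sin²θ) = +86.053 rad/s.
V_P = V_A + ω_rod × AP, with AP = 0.1103 m along the rod.
Components: V_Px = −rω sinθ − a·ω_rod·sinφ = -9.0231 m/s;  V_Py = rω cosθ + a·ω_rod·cosφ = -7.7298 m/s.
|V_P| = √(V_Px² + V_Py²) = 11.881 m/s.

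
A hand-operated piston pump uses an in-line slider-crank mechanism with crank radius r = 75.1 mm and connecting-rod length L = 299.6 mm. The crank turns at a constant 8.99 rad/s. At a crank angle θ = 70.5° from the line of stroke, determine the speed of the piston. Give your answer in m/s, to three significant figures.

0.691

ω = 8.99 rad/s
For an in-line slider-crank, x = r cosθ + √(L² − r² sin²θ), so v = −rω sinθ·[1 + r cosθ/√(L² − r² sin²θ)].
With r = 0.0751 m, L = 0.2996 m, θ = 70.5°: √(L² − r² sin²θ) = 0.29112 m.
v = −0.0751·8.99·0.94264·[1 + 0.0751·0.33381/0.29112] = -0.69123 m/s.
|v| = 0.69123 m/s.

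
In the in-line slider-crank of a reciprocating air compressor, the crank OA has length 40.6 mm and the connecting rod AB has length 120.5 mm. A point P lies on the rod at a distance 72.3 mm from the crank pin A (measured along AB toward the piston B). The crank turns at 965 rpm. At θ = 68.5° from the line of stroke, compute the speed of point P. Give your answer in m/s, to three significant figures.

ω = 101.1 rad/s.  Crank-pin speed |V_A| = rω = 4.1028 m/s, perpendicular to OA.
Rod angle: sinφ = −(r/L) sinθ ⇒ φ = -18.269°; ω_rod = −rω cosθ/√(L²−r²sin²θ) = -13.141 rad/s.
V_P = V_A + ω_rod × AP, with AP = 0.0723 m along the rod.
Components: V_Px = −rω sinθ − a·ω_rod·sinφ = -4.1152 m/s;  V_Py = rω cosθ + a·ω_rod·cosφ = +0.60147 m/s.
|V_P| = √(V_Px² + V_Py²) = 4.1589 m/s.

4.16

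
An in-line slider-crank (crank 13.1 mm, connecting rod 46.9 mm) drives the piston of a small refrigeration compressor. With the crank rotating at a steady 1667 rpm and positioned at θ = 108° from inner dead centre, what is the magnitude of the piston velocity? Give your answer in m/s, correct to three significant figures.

ω = 2π·1667/60 = 174.6 rad/s
For an in-line slider-crank, x = r cosθ + √(L² − r² sin²θ), so v = −rω sinθ·[1 + r cosθ/√(L² − r² sin²θ)].
With r = 0.0131 m, L = 0.0469 m, θ = 108°: √(L² − r² sin²θ) = 0.045215 m.
v = −0.0131·174.6·0.95106·[1 + 0.0131·-0.30902/0.045215] = -1.9802 m/s.
|v| = 1.9802 m/s.

1.98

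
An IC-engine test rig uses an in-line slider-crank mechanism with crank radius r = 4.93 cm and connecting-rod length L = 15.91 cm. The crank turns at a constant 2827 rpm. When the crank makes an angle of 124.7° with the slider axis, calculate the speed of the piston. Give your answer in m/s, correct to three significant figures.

ω = 2π·2827/60 = 296 rad/s
For an in-line slider-crank, x = r cosθ + √(L² − r² sin²θ), so v = −rω sinθ·[1 + r cosθ/√(L² − r² sin²θ)].
With r = 0.0493 m, L = 0.1591 m, θ = 124.7°: √(L² − r² sin²θ) = 0.15385 m.
v = −0.0493·296·0.82214·[1 + 0.0493·-0.56928/0.15385] = -9.8102 m/s.
|v| = 9.8102 m/s.

9.81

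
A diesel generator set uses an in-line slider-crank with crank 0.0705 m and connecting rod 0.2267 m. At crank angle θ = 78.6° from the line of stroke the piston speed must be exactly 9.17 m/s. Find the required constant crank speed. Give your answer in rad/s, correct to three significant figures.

125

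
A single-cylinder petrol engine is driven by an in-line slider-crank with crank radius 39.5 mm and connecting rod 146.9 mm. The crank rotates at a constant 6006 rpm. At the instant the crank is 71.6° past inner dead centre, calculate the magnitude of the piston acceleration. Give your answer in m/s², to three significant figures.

1480

ω = 2π·6006/60 = 628.9 rad/s
x(θ) = r cosθ + √(L² − r² sin²θ); with ω constant, a = ω²·d²x/dθ².
d²x/dθ² = −r cosθ − r²(cos2θ)/√u − r⁴ sin²2θ/(4u^{3/2}),  u = L² − r² sin²θ = 0.0201748 m².
Substituting r = 0.0395 m, L = 0.1469 m, θ = 71.6°: d²x/dθ² = -0.0037485 m.
a = ω²·d²x/dθ² = (628.9)²·(-0.0037485) = -1482.8 m/s²;  |a| = 1482.8 m/s².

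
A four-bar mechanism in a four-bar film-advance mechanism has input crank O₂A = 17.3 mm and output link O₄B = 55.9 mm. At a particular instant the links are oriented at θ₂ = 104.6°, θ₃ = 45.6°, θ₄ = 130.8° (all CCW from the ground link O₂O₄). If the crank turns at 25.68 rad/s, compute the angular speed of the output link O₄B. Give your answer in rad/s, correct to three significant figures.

6.84

ω₂ = 25.68 rad/s
Differentiating the loop-closure r₂e^{iθ₂}+r₃e^{iθ₃}=r₁+r₄e^{iθ₄} gives r₂ω₂e^{iθ₂}+r₃ω₃e^{iθ₃}=r₄ω₄e^{iθ₄}.
Eliminating the other unknown: ω₄ = r₂ω₂ sin(θ₂−θ₃) / [r₄ sin(θ₄−θ₃)].
Numerator sine = +0.85717; denominator sine = +0.99649.
Result = 0.0173·25.68·(+0.85717) / (0.0559·(+0.99649)) = +6.8363 rad/s; magnitude 6.8363 rad/s.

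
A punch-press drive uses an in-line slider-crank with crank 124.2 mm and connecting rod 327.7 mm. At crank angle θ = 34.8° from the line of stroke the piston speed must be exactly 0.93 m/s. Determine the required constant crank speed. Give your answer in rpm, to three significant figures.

For an in-line slider-crank, |v_piston| = rω|sinθ|·[1 + r cosθ/√(L² − r² sin²θ)].
With r = 0.1242 m, L = 0.3277 m, θ = 34.8°: the bracketed kinematic factor |dx/dθ| = 0.093478 m.
ω = v/|dx/dθ| = 0.93/0.093478 = 9.9489 rad/s.
N = 60ω/(2π) = 95.005 rpm.

95.0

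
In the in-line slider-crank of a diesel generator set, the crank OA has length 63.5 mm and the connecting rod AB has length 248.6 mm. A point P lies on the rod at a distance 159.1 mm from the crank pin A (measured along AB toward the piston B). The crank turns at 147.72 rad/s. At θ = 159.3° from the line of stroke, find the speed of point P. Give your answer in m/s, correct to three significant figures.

4.23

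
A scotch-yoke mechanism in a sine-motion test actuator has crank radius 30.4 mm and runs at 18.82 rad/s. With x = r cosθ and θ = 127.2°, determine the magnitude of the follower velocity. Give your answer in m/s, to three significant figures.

ω = 18.82 rad/s
x = r cosθ ⇒ ẋ = −rω sinθ.
|v| = rω|sinθ| = 0.0304·18.82·|sin 127.2°| = 0.45572 m/s.

0.456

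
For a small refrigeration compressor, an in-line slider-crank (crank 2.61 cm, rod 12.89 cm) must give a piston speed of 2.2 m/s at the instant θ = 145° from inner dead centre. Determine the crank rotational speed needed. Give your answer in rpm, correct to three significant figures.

1680

For an in-line slider-crank, |v_piston| = rω|sinθ|·[1 + r cosθ/√(L² − r² sin²θ)].
With r = 0.0261 m, L = 0.1289 m, θ = 145°: the bracketed kinematic factor |dx/dθ| = 0.01247 m.
ω = v/|dx/dθ| = 2.2/0.01247 = 176.42 rad/s.
N = 60ω/(2π) = 1684.7 rpm.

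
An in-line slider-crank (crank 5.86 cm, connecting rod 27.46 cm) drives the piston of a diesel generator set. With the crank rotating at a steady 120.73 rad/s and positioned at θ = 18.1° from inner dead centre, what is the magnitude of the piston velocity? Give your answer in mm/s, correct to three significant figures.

ω = 120.7 rad/s
For an in-line slider-crank, x = r cosθ + √(L² − r² sin²θ), so v = −rω sinθ·[1 + r cosθ/√(L² − r² sin²θ)].
With r = 0.0586 m, L = 0.2746 m, θ = 18.1°: √(L² − r² sin²θ) = 0.274 m.
v = −0.0586·120.7·0.31068·[1 + 0.0586·0.95052/0.274] = -2.6448 m/s.
|v| = 2.6448 m/s = 2644.8 mm/s.

2640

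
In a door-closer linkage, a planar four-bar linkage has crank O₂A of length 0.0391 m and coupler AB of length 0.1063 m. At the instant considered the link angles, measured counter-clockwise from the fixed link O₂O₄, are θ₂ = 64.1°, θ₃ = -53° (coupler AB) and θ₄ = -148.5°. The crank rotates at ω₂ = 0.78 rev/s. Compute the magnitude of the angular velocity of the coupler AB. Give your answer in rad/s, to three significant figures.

ω₂ = 4.901 rad/s (from 0.78 rev/s).
Differentiating the loop-closure r₂e^{iθ₂}+r₃e^{iθ₃}=r₁+r₄e^{iθ₄} gives r₂ω₂e^{iθ₂}+r₃ω₃e^{iθ₃}=r₄ω₄e^{iθ₄}.
Eliminating the other unknown: ω₃ = r₂ω₂ sin(θ₄−θ₂) / [r₃ sin(θ₃−θ₄)].
Numerator sine = +0.53877; denominator sine = +0.99540.
Result = 0.0391·4.901·(+0.53877) / (0.1063·(+0.99540)) = +0.97572 rad/s; magnitude 0.97572 rad/s.

0.976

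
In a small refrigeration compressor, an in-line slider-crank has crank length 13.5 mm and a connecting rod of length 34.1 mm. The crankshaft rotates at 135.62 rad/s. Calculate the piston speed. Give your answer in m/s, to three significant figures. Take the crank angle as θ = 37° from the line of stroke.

1.46

ω = 135.6 rad/s
For an in-line slider-crank, x = r cosθ + √(L² − r² sin²θ), so v = −rω sinθ·[1 + r cosθ/√(L² − r² sin²θ)].
With r = 0.0135 m, L = 0.0341 m, θ = 37°: √(L² − r² sin²θ) = 0.033118 m.
v = −0.0135·135.6·0.60182·[1 + 0.0135·0.79864/0.033118] = -1.4606 m/s.
|v| = 1.4606 m/s.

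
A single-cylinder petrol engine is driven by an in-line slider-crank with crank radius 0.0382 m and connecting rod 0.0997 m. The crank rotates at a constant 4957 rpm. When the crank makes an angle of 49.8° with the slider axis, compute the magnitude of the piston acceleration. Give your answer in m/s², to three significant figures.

6120

ω = 2π·4957/60 = 519.1 rad/s
x(θ) = r cosθ + √(L² − r² sin²θ); with ω constant, a = ω²·d²x/dθ².
d²x/dθ² = −r cosθ − r²(cos2θ)/√u − r⁴ sin²2θ/(4u^{3/2}),  u = L² − r² sin²θ = 0.00908879 m².
Substituting r = 0.0382 m, L = 0.0997 m, θ = 49.8°: d²x/dθ² = -0.022701 m.
a = ω²·d²x/dθ² = (519.1)²·(-0.022701) = -6117.1 m/s²;  |a| = 6117.1 m/s².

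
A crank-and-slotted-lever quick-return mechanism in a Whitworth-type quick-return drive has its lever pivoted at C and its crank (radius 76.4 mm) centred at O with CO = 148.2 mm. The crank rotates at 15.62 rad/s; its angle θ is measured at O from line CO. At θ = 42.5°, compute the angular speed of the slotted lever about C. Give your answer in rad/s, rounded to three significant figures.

4.98

ω = 15.62 rad/s
Crank pin A relative to C: A = (d + r cosθ, r sinθ); lever angle φ = atan2(r sinθ, d + r cosθ).
Differentiating tanφ: φ̇ = rω(d cosθ + r)/(d² + r² + 2dr cosθ).
d² + r² + 2dr cosθ = |CA|² = 0.0444958 m²;  d cosθ + r = +0.18566 m.
|ω_lever| = |0.0764·15.62·+0.18566| / 0.0444958 = 4.9795 rad/s.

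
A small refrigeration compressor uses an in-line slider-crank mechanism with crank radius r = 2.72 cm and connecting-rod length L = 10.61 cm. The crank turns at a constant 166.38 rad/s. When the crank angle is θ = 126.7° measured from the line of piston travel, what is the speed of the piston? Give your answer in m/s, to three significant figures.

3.06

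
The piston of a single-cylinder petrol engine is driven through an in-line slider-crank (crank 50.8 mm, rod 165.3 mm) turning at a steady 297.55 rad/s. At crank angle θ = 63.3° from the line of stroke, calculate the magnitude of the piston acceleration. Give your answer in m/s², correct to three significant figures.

ω = 297.6 rad/s
x(θ) = r cosθ + √(L² − r² sin²θ); with ω constant, a = ω²·d²x/dθ².
d²x/dθ² = −r cosθ − r²(cos2θ)/√u − r⁴ sin²2θ/(4u^{3/2}),  u = L² − r² sin²θ = 0.0252644 m².
Substituting r = 0.0508 m, L = 0.1653 m, θ = 63.3°: d²x/dθ² = -0.013412 m.
a = ω²·d²x/dθ² = (297.6)²·(-0.013412) = -1187.5 m/s²;  |a| = 1187.5 m/s².

1190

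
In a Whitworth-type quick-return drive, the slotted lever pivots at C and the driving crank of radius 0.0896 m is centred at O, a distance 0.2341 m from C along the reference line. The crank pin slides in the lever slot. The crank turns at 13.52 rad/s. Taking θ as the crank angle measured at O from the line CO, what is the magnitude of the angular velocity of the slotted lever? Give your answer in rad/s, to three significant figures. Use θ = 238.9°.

0.922

ω = 13.52 rad/s
Crank pin A relative to C: A = (d + r cosθ, r sinθ); lever angle φ = atan2(r sinθ, d + r cosθ).
Differentiating tanφ: φ̇ = rω(d cosθ + r)/(d² + r² + 2dr cosθ).
d² + r² + 2dr cosθ = |CA|² = 0.041162 m²;  d cosθ + r = -0.03132 m.
|ω_lever| = |0.0896·13.52·-0.03132| / 0.041162 = 0.92176 rad/s.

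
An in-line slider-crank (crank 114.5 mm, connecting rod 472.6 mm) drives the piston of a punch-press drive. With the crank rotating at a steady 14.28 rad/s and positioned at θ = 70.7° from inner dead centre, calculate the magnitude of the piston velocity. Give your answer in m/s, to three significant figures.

ω = 14.28 rad/s
For an in-line slider-crank, x = r cosθ + √(L² − r² sin²θ), so v = −rω sinθ·[1 + r cosθ/√(L² − r² sin²θ)].
With r = 0.1145 m, L = 0.4726 m, θ = 70.7°: √(L² − r² sin²θ) = 0.46008 m.
v = −0.1145·14.28·0.94380·[1 + 0.1145·0.33051/0.46008] = -1.6701 m/s.
|v| = 1.6701 m/s.

1.67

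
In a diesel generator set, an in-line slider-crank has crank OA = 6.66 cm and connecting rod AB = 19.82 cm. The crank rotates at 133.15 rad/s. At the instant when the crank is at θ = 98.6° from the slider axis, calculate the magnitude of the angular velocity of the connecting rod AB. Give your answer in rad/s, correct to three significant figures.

7.09

ω = 133.2 rad/s
The rod makes angle φ with the slider axis where L sinφ = r sinθ; differentiating, L cosφ·φ̇ = r ω cosθ.
L cosφ = √(L² − r² sin²θ) = 0.18694 m.
|ω_rod| = r ω |cosθ| / √(L² − r² sin²θ) = 0.0666·133.2·0.14954/0.18694 = 7.0934 rad/s.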